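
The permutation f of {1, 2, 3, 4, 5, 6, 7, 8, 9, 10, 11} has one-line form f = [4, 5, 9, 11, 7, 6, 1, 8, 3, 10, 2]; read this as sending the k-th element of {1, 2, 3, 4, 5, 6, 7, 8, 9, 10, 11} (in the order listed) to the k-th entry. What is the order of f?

6

Writing f as disjoint cycles, the cycle lengths are 6, 2, 1, 1, 1.
Since disjoint cycles commute, ord(f) = lcm(6, 2) = 6.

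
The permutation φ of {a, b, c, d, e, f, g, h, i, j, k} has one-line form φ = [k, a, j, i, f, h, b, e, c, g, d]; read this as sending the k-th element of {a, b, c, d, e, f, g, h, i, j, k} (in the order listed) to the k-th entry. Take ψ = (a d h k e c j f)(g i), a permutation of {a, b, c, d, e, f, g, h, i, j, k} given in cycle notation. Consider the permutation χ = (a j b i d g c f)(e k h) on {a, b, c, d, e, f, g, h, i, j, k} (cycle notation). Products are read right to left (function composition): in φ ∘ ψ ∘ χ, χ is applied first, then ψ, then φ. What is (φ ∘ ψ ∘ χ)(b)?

b

(φ ∘ ψ ∘ χ)(b) = φ(ψ(χ(b))). χ(b) = i, then ψ(i) = g, then φ(g) = b, so the result is b.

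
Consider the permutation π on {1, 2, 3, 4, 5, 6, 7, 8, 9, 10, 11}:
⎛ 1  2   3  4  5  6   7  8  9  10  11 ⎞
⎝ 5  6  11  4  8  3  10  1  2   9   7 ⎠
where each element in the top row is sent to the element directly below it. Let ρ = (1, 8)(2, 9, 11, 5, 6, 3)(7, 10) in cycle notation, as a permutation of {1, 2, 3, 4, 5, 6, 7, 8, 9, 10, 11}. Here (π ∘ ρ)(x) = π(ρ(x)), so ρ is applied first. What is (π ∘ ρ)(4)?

4

ρ(4) = 4, then π(4) = 4; composing gives (π ∘ ρ)(4) = 4.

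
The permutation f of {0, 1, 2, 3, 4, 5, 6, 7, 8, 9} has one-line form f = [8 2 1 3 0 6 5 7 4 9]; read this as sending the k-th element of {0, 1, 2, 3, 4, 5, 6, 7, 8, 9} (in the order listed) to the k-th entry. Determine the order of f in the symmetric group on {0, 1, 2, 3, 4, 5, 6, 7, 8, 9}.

The disjoint-cycle form of f has cycle lengths 3, 2, 2, 1, 1, 1.
The order of f is the least common multiple of its cycle lengths: lcm(3, 2, 2) = 6.

6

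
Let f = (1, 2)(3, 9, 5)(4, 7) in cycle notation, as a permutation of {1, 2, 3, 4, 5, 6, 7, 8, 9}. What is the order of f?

6

The cycle type of f is (3, 2, 2, 1, 1).
Since disjoint cycles commute, ord(f) = lcm(3, 2, 2) = 6.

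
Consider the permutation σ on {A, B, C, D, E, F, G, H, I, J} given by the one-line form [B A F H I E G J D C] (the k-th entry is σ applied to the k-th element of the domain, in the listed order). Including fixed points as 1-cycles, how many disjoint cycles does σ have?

The cycle decomposition is (A, B)(C, F, E, I, D, H, J)(G), which has 3 cycles (counting 1-cycles).

3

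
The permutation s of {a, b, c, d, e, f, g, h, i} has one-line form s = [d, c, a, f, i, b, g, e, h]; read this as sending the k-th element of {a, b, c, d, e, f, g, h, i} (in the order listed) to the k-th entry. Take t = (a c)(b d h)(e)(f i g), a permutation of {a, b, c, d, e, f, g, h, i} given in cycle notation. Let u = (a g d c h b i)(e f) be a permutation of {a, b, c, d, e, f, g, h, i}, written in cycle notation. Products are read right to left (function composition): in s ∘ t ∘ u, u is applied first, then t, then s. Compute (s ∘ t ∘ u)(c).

(s ∘ t ∘ u)(c) = s(t(u(c))). u(c) = h, then t(h) = b, then s(b) = c, so the result is c.

c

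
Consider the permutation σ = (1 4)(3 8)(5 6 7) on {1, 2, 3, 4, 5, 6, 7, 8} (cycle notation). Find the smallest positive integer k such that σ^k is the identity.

6

The cycle type of σ is (3, 2, 2, 1).
Since disjoint cycles commute, ord(σ) = lcm(3, 2, 2) = 6.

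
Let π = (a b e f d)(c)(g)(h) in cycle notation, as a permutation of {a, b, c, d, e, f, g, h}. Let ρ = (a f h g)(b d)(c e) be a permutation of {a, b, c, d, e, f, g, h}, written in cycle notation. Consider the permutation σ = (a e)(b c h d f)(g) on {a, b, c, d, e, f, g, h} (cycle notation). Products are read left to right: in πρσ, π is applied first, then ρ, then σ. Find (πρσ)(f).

c

Chase f: π(f) = d; ρ(d) = b; σ(b) = c. Hence (πρσ)(f) = c.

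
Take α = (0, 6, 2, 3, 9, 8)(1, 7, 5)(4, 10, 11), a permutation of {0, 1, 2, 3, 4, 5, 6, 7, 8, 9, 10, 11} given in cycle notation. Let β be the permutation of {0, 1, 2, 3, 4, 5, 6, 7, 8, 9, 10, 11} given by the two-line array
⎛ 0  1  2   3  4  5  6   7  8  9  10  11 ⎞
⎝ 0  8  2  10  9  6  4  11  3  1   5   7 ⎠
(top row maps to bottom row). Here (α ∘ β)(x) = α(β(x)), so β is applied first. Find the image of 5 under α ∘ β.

2

First apply β: β(5) = 6, then α(6) = 2. Thus (α ∘ β)(5) = 2.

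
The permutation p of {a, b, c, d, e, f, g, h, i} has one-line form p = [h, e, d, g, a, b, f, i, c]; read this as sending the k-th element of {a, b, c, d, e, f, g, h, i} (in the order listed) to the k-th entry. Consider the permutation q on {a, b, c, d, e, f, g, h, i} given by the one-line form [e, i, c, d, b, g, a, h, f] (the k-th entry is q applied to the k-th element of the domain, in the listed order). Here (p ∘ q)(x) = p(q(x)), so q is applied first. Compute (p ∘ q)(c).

First apply q: q(c) = c, then p(c) = d. Thus (p ∘ q)(c) = d.

d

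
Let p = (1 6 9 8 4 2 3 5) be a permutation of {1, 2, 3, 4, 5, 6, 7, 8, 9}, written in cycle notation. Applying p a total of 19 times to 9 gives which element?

2

9 lies in the 8-cycle (1 6 9 8 4 2 3 5).
Powers repeat with period 8 on this cycle, and 19 mod 8 = 3, so p^19(9) = p^3(9).
Stepping 3 places around the cycle: 9 → 8 → 4 → 2.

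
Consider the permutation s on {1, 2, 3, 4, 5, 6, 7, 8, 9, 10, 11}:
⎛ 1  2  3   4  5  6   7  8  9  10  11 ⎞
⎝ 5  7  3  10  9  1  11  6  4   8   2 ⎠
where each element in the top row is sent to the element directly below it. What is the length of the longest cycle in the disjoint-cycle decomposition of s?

7

Decomposing into disjoint cycles gives (1, 5, 9, 4, 10, 8, 6)(2, 7, 11); the longest has length 7.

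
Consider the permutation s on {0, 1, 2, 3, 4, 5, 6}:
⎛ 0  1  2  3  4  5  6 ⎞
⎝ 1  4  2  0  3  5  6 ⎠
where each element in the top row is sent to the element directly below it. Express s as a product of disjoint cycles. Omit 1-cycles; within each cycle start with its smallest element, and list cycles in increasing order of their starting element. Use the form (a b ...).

(0 1 4 3)

Start at 0 and follow images: 0 → 1 → 4 → 3 → 0, giving the cycle (0 1 4 3).
Repeating from the next unused element and collecting all non-trivial cycles gives (0 1 4 3).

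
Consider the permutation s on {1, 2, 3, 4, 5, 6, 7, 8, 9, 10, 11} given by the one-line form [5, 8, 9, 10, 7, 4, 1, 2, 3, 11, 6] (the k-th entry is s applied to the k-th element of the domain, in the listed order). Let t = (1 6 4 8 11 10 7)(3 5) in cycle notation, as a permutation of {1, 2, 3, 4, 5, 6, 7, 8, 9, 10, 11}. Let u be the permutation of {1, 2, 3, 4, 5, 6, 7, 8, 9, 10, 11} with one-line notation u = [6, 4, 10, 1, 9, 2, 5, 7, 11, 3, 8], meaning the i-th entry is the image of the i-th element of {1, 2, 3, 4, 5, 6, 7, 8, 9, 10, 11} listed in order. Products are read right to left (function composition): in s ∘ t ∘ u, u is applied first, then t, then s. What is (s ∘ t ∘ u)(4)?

Chase 4: u(4) = 1; t(1) = 6; s(6) = 4. Hence (s ∘ t ∘ u)(4) = 4.

4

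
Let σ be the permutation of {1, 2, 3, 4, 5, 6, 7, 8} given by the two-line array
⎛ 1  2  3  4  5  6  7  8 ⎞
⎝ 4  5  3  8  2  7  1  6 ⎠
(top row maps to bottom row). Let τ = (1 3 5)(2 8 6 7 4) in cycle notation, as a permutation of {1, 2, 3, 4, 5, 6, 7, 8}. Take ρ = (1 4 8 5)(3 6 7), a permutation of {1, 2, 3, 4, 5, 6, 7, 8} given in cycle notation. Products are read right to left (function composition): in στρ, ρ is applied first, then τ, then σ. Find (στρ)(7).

2

Apply the permutations in order: ρ(7) = 3, then τ(3) = 5, then σ(5) = 2. So (στρ)(7) = 2.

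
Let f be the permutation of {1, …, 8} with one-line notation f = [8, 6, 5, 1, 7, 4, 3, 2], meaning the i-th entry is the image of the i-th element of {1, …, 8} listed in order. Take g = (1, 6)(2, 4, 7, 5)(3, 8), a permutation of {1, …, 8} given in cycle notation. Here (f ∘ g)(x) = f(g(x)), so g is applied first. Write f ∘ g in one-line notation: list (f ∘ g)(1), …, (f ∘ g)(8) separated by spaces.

For each element, apply g then f: 1 → 6 → 4; 2 → 4 → 1; 3 → 8 → 2; 4 → 7 → 3; 5 → 2 → 6; 6 → 1 → 8; 7 → 5 → 7; 8 → 3 → 5.
Collecting the images, f ∘ g = [4 1 2 3 6 8 7 5].

4 1 2 3 6 8 7 5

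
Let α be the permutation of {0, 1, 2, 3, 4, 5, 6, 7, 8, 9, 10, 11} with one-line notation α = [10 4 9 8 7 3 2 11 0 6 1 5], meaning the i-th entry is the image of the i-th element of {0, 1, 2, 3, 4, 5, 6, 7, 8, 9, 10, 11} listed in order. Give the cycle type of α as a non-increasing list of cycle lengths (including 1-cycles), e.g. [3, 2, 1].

[9, 3]

The disjoint cycles are (0, 10, 1, 4, 7, 11, 5, 3, 8)(2, 9, 6), with lengths 9, 3 in non-increasing order.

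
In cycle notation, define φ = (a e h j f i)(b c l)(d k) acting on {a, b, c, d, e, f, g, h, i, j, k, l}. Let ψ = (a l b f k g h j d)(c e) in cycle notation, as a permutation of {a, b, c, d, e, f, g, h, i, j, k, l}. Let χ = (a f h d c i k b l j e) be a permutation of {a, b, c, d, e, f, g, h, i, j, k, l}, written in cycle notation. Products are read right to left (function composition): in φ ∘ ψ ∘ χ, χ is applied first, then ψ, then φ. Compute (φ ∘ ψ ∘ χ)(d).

Apply the permutations in order: χ(d) = c, then ψ(c) = e, then φ(e) = h. So (φ ∘ ψ ∘ χ)(d) = h.

h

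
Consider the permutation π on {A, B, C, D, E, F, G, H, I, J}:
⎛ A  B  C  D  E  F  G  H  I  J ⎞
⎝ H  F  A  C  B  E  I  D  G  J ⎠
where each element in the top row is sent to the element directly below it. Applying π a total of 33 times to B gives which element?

Tracing B → F → … returns to B after 3 steps, so B lies in a 3-cycle (B, F, E).
On a 3-cycle, π^3 is the identity, so π^33 = π^0 there (33 ≡ 0 mod 3).
So π^33(B) = B.

B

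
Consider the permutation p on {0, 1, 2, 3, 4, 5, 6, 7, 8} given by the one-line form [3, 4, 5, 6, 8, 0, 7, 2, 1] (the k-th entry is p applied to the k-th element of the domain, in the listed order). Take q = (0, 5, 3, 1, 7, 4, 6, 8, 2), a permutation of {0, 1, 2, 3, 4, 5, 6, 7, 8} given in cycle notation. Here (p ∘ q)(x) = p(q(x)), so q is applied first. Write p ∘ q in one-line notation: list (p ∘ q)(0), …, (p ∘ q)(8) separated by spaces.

Chase each element through q then p: 0 → 5 → 0; 1 → 7 → 2; 2 → 0 → 3; 3 → 1 → 4; 4 → 6 → 7; 5 → 3 → 6; 6 → 8 → 1; 7 → 4 → 8; 8 → 2 → 5.
Collecting the images, p ∘ q = [0 2 3 4 7 6 1 8 5].

0 2 3 4 7 6 1 8 5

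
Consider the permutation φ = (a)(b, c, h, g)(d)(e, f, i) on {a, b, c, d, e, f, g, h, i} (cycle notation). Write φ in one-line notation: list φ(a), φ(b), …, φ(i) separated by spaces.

Reading each image from the cycles: a↦a, b↦c, c↦h, d↦d, e↦f, f↦i, g↦b, h↦g, i↦e.
Listing these in domain order gives a c h d f i b g e.

a c h d f i b g e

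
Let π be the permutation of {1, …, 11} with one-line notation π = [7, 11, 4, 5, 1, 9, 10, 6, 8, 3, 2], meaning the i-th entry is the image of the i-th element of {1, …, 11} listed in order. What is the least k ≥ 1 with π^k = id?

6

Decomposing into disjoint cycles gives cycle lengths 6, 3, 2.
Since disjoint cycles commute, ord(π) = lcm(6, 3, 2) = 6.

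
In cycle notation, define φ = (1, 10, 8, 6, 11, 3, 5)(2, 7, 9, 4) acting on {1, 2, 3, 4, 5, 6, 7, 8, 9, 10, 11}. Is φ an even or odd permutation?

The cycle lengths are 7, 4.
A cycle is odd iff its length is even; φ has 1 even-length cycle, so sgn(φ) = (−1)^1 and φ is odd.

odd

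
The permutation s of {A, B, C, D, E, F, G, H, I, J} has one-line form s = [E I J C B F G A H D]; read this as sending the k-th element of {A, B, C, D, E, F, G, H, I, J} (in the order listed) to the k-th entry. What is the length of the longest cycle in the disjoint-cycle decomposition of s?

5

Decomposing into disjoint cycles gives (A, E, B, I, H)(C, J, D); the longest has length 5.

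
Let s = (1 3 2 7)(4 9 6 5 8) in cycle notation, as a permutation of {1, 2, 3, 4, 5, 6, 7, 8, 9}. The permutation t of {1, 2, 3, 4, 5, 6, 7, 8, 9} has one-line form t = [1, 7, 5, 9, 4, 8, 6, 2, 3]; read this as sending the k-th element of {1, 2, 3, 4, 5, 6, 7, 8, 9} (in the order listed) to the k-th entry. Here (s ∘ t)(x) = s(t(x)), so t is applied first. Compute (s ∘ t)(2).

First apply t: t(2) = 7, then s(7) = 1. Thus (s ∘ t)(2) = 1.

1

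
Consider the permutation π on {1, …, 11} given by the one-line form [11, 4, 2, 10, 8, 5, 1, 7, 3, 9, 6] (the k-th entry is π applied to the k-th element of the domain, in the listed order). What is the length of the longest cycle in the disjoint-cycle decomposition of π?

Decomposing into disjoint cycles gives (1, 11, 6, 5, 8, 7)(2, 4, 10, 9, 3); the longest has length 6.

6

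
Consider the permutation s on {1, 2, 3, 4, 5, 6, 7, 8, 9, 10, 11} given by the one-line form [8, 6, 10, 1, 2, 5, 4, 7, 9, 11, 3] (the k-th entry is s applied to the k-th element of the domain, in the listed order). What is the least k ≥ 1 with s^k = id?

Writing s as disjoint cycles, the cycle lengths are 4, 3, 3, 1.
Since disjoint cycles commute, ord(s) = lcm(4, 3, 3) = 12.

12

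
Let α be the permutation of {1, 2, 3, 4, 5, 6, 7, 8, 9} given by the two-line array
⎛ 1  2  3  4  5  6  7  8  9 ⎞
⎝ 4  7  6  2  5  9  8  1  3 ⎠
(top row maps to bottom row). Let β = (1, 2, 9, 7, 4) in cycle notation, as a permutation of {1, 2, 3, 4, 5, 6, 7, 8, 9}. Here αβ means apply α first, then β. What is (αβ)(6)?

7

First apply α: α(6) = 9, then β(9) = 7. Thus (αβ)(6) = 7.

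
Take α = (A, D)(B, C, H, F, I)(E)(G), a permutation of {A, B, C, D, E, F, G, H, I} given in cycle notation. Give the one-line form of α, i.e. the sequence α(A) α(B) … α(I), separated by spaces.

Image by image: A↦D, B↦C, C↦H, D↦A, E↦E, F↦I, G↦G, H↦F, I↦B.
Listing these in domain order gives D C H A E I G F B.

D C H A E I G F B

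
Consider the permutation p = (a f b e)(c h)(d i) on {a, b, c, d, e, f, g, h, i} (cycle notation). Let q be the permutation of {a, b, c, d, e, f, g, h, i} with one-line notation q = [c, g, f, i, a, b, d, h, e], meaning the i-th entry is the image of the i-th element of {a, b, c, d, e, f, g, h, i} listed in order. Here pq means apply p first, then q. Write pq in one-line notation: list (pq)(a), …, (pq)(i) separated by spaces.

(pq)(x) = q(p(x)). Computing each image: q(p(a)) = q(f) = b, q(p(b)) = q(e) = a, q(p(c)) = q(h) = h, q(p(d)) = q(i) = e, q(p(e)) = q(a) = c, q(p(f)) = q(b) = g, q(p(g)) = q(g) = d, q(p(h)) = q(c) = f, q(p(i)) = q(d) = i.
Hence pq = [b a h e c g d f i].

b a h e c g d f i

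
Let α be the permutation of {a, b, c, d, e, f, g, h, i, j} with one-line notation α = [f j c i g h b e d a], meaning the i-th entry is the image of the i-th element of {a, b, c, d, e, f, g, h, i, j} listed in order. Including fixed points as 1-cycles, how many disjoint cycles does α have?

3

The cycle decomposition is (a, f, h, e, g, b, j)(c)(d, i), which has 3 cycles (counting 1-cycles).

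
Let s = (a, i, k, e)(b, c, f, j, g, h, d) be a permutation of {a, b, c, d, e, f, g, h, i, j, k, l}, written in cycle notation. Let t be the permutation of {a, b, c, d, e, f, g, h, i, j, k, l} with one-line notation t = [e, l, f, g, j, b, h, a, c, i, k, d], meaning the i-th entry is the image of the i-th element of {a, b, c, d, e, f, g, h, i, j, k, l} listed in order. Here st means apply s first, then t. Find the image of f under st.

i

s(f) = j, then t(j) = i; composing gives (st)(f) = i.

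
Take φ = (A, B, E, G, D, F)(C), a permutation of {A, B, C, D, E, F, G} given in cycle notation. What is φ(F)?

A

Within (A, B, E, G, D, F), F ↦ A.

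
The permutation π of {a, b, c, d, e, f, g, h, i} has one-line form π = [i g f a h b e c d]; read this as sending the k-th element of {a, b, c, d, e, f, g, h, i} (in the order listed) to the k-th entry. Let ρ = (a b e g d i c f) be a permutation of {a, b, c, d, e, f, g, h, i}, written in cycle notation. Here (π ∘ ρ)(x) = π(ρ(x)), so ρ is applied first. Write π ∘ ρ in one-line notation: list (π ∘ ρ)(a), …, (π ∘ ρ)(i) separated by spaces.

For each element, apply ρ then π: a → b → g; b → e → h; c → f → b; d → i → d; e → g → e; f → a → i; g → d → a; h → h → c; i → c → f.
Collecting the images, π ∘ ρ = [g h b d e i a c f].

g h b d e i a c f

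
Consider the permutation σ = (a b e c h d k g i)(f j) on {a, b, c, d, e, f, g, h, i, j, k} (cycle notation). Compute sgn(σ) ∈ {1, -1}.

The cycle lengths are 9, 2.
A cycle of length ℓ contributes ℓ−1 transpositions, so σ is a product of 8 + 1 = 9 transpositions — odd.

-1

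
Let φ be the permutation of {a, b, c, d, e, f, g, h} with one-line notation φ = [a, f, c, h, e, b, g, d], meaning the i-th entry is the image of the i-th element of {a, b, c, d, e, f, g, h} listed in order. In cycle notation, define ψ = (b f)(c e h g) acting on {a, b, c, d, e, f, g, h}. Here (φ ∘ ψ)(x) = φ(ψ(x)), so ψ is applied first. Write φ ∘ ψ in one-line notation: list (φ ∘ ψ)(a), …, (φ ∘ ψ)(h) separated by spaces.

a b e h d f c g

(φ ∘ ψ)(x) = φ(ψ(x)). Computing each image: φ(ψ(a)) = φ(a) = a, φ(ψ(b)) = φ(f) = b, φ(ψ(c)) = φ(e) = e, φ(ψ(d)) = φ(d) = h, φ(ψ(e)) = φ(h) = d, φ(ψ(f)) = φ(b) = f, φ(ψ(g)) = φ(c) = c, φ(ψ(h)) = φ(g) = g.
Hence φ ∘ ψ = [a b e h d f c g].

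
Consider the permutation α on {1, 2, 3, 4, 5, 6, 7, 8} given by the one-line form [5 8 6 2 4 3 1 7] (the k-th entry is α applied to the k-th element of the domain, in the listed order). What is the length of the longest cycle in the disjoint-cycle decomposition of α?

Decomposing into disjoint cycles gives (1 5 4 2 8 7)(3 6); the longest has length 6.

6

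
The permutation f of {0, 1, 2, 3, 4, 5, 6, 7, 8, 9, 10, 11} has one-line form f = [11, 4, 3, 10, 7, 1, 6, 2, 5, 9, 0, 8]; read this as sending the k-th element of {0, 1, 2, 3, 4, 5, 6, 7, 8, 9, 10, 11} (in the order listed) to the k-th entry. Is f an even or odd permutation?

odd

In disjoint-cycle form the cycle lengths are 10, 1, 1.
A cycle is odd iff its length is even; f has 1 even-length cycle, so sgn(f) = (−1)^1 and f is odd.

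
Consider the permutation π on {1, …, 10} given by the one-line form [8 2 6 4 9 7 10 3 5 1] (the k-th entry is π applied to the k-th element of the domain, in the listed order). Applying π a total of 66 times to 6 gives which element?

Tracing 6 → 7 → … returns to 6 after 6 steps, so 6 lies in a 6-cycle (1, 8, 3, 6, 7, 10).
On a 6-cycle, π^6 is the identity, so π^66 = π^0 there (66 ≡ 0 mod 6).
So π^66(6) = 6.

6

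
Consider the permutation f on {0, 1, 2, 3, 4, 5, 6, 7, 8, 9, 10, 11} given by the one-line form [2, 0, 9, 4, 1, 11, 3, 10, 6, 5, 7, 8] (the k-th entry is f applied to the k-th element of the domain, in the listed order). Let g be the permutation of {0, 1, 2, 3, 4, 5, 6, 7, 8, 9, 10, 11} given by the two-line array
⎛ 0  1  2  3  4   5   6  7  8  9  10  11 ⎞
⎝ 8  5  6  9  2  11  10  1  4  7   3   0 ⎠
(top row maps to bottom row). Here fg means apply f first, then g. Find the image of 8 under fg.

f(8) = 6, then g(6) = 10; composing gives (fg)(8) = 10.

10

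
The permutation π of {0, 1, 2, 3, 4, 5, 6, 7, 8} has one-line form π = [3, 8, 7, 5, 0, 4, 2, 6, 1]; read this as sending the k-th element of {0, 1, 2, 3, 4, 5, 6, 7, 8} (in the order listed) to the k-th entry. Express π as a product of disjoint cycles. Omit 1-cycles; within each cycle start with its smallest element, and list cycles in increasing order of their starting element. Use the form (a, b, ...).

(0, 3, 5, 4)(1, 8)(2, 7, 6)

Iterating π from 0 gives 0 → 3 → 5 → 4 → 0; that is the 4-cycle (0, 3, 5, 4).
Continuing from each remaining unvisited element yields (0, 3, 5, 4)(1, 8)(2, 7, 6).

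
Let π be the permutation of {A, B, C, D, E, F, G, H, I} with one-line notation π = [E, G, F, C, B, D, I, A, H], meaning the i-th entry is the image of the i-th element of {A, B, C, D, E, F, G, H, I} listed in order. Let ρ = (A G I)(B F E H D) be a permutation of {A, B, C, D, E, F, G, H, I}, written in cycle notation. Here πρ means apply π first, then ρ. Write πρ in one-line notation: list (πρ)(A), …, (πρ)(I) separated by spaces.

For each element, apply π then ρ: A → E → H; B → G → I; C → F → E; D → C → C; E → B → F; F → D → B; G → I → A; H → A → G; I → H → D.
Collecting the images, πρ = [H I E C F B A G D].

H I E C F B A G D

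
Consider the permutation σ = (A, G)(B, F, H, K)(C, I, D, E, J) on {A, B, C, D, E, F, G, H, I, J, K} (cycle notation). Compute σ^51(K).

H

K lies in the 4-cycle (B, F, H, K).
Powers repeat with period 4 on this cycle, and 51 mod 4 = 3, so σ^51(K) = σ^3(K).
Stepping 3 places around the cycle: K → B → F → H.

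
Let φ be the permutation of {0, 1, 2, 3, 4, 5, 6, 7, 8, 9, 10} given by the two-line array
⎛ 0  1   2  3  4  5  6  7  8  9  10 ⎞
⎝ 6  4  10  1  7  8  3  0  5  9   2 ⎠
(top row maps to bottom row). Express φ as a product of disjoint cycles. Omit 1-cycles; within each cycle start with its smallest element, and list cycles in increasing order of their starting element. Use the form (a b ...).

From 0: 0 → 6 → 3 → 1 → 4 → 7 → 0, closing the cycle (0 6 3 1 4 7).
Continuing from each remaining unvisited element yields (0 6 3 1 4 7)(2 10)(5 8).

(0 6 3 1 4 7)(2 10)(5 8)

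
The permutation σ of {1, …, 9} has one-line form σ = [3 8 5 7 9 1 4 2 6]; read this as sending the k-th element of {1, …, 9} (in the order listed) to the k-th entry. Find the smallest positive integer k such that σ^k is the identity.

10

Writing σ as disjoint cycles, the cycle lengths are 5, 2, 2.
The order is lcm(5, 2, 2) = 10.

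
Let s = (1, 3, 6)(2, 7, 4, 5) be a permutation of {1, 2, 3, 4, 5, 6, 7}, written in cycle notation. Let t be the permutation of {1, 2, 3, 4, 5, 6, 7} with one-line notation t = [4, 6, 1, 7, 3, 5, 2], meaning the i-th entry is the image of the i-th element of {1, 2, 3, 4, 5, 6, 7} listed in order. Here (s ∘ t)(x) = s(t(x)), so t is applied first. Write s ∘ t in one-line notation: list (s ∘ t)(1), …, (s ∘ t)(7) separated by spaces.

For each element, apply t then s: 1 → 4 → 5; 2 → 6 → 1; 3 → 1 → 3; 4 → 7 → 4; 5 → 3 → 6; 6 → 5 → 2; 7 → 2 → 7.
So s ∘ t in one-line form is 5 1 3 4 6 2 7.

5 1 3 4 6 2 7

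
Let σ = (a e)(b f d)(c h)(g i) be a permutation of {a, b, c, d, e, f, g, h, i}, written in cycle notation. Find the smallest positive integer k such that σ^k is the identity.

6

The cycle type of σ is (3, 2, 2, 2).
Since disjoint cycles commute, ord(σ) = lcm(3, 2, 2, 2) = 6.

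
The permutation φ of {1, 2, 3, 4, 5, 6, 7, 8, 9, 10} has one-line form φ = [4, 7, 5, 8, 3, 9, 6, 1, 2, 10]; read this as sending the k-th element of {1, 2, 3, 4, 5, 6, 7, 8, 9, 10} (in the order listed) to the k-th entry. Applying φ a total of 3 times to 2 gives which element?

Tracing 2 → 7 → … returns to 2 after 4 steps, so 2 lies in a 4-cycle (2, 7, 6, 9).
Advancing 3 steps from 2: 2 → 7 → 6 → 9.

9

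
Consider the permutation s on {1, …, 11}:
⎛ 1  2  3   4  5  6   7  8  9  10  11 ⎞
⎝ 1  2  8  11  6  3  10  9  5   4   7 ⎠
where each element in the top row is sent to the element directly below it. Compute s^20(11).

Tracing 11 → 7 → … returns to 11 after 4 steps, so 11 lies in a 4-cycle (4, 11, 7, 10).
Since the cycle has length 4, s^20 acts on it the same as s^0 (20 mod 4 = 0).
So s^20(11) = 11.

11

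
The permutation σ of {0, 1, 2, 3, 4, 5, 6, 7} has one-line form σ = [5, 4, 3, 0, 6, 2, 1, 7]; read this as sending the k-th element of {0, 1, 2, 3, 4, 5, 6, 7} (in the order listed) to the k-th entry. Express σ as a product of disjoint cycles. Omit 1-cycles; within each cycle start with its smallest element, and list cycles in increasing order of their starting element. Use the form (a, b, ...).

Iterating σ from 0 gives 0 → 5 → 2 → 3 → 0; that is the 4-cycle (0, 5, 2, 3).
Continuing from each remaining unvisited element yields (0, 5, 2, 3)(1, 4, 6).

(0, 5, 2, 3)(1, 4, 6)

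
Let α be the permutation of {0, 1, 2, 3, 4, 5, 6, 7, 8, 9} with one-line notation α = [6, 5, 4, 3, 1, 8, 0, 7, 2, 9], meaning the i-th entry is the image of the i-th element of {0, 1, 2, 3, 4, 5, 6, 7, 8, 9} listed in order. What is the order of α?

10

Decomposing into disjoint cycles gives cycle lengths 5, 2, 1, 1, 1.
The order of α is the least common multiple of its cycle lengths: lcm(5, 2) = 10.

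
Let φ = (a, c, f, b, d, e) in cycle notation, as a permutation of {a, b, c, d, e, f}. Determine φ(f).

In the cycle (a, c, f, b, d, e), f is followed by b, so φ(f) = b.

b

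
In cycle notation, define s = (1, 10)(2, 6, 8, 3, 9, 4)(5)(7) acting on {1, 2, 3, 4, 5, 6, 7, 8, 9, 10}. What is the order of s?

6

The cycle type of s is (6, 2, 1, 1).
Since disjoint cycles commute, ord(s) = lcm(6, 2) = 6.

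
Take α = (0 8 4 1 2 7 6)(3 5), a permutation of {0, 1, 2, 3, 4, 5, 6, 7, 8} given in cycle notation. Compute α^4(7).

4

7 lies in the 7-cycle (0 8 4 1 2 7 6).
Advancing 4 steps from 7: 7 → 6 → 0 → 8 → 4.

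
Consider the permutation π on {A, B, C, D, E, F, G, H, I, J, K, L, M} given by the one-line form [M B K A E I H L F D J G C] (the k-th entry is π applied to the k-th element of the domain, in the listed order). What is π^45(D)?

C

Tracing D → A → … returns to D after 6 steps, so D lies in a 6-cycle (A M C K J D).
Powers repeat with period 6 on this cycle, and 45 mod 6 = 3, so π^45(D) = π^3(D).
Stepping 3 places around the cycle: D → A → M → C.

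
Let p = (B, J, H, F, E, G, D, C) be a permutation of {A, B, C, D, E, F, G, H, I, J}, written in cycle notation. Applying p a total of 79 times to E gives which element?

E lies in the 8-cycle (B, J, H, F, E, G, D, C).
Powers repeat with period 8 on this cycle, and 79 mod 8 = 7, so p^79(E) = p^7(E).
Advancing 7 steps from E: E → G → D → C → B → J → H → F.

F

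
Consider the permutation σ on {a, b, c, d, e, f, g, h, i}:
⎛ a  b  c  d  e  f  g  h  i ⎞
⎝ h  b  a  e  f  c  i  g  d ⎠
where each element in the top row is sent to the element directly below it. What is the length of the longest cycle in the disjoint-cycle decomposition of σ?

8

Decomposing into disjoint cycles gives (a h g i d e f c); the longest has length 8.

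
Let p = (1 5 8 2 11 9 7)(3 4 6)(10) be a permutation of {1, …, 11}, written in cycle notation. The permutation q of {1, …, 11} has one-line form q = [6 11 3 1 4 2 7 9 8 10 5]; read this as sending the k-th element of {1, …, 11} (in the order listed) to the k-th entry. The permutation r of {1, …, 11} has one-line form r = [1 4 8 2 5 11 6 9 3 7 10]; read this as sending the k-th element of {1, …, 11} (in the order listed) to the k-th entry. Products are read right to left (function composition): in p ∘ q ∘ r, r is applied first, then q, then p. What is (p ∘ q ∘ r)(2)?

5

(p ∘ q ∘ r)(2) = p(q(r(2))). r(2) = 4, then q(4) = 1, then p(1) = 5, so the result is 5.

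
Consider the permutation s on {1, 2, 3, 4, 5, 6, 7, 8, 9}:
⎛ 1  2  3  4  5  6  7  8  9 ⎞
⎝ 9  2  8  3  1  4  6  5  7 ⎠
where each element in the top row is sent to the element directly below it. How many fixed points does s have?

1

The fixed points (elements with s(x) = x) are {2}, so there is 1.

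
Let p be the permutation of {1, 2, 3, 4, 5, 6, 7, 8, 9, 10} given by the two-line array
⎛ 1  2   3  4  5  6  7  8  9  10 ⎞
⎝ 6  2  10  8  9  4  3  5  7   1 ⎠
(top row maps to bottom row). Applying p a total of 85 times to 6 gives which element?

9

Tracing 6 → 4 → … returns to 6 after 9 steps, so 6 lies in a 9-cycle (1, 6, 4, 8, 5, 9, 7, 3, 10).
On a 9-cycle, p^9 is the identity, so p^85 = p^4 there (85 ≡ 4 mod 9).
Stepping 4 places around the cycle: 6 → 4 → 8 → 5 → 9.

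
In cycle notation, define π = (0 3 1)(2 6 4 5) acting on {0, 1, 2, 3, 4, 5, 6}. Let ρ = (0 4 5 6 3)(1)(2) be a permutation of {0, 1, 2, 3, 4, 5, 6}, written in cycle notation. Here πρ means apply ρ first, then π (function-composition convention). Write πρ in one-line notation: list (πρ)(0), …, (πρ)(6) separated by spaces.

5 0 6 3 2 4 1

For each element, apply ρ then π: 0 → 4 → 5; 1 → 1 → 0; 2 → 2 → 6; 3 → 0 → 3; 4 → 5 → 2; 5 → 6 → 4; 6 → 3 → 1.
So πρ in one-line form is 5 0 6 3 2 4 1.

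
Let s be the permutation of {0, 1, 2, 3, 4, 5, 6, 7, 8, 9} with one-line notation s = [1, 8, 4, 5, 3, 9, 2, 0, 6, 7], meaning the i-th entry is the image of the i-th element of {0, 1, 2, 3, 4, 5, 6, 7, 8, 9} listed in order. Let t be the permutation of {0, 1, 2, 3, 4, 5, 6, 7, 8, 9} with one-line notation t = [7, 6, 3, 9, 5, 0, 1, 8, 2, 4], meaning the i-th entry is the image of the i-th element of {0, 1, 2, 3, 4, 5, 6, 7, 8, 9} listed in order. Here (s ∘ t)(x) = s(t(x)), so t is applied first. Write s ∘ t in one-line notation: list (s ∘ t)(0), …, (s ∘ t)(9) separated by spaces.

0 2 5 7 9 1 8 6 4 3

For each element, apply t then s: 0 → 7 → 0; 1 → 6 → 2; 2 → 3 → 5; 3 → 9 → 7; 4 → 5 → 9; 5 → 0 → 1; 6 → 1 → 8; 7 → 8 → 6; 8 → 2 → 4; 9 → 4 → 3.
Collecting the images, s ∘ t = [0 2 5 7 9 1 8 6 4 3].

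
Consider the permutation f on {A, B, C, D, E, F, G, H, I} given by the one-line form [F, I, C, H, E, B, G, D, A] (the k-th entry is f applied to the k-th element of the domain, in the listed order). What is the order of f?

4

The disjoint-cycle form of f has cycle lengths 4, 2, 1, 1, 1.
The order of f is the least common multiple of its cycle lengths: lcm(4, 2) = 4.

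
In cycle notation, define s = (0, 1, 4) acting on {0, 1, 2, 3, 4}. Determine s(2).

2 does not appear in any cycle of s, so it is a fixed point: s(2) = 2.

2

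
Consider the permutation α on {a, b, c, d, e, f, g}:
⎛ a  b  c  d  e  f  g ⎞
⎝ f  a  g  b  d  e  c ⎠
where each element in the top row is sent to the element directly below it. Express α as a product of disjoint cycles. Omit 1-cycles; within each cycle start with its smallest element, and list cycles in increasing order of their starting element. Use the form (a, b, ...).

(a, f, e, d, b)(c, g)

Start at a and follow images: a → f → e → d → b → a, giving the cycle (a, f, e, d, b).
Repeating from the next unused element and collecting all non-trivial cycles gives (a, f, e, d, b)(c, g).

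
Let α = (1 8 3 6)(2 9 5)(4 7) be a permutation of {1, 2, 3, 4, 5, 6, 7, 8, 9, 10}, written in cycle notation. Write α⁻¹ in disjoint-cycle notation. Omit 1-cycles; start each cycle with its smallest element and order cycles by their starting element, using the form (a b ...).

The inverse reverses each cycle.
After reversing and putting each cycle's least element first, α⁻¹ = (1 6 3 8)(2 5 9)(4 7).

(1 6 3 8)(2 5 9)(4 7)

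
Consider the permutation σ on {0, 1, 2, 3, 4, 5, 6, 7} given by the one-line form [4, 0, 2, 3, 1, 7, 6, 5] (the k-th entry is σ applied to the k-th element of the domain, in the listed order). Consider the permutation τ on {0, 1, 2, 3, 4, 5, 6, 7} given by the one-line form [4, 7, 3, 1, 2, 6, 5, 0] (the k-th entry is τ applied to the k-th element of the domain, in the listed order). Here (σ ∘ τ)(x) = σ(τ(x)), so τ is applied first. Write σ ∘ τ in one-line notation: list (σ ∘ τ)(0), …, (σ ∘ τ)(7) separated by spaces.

(σ ∘ τ)(x) = σ(τ(x)). Computing each image: σ(τ(0)) = σ(4) = 1, σ(τ(1)) = σ(7) = 5, σ(τ(2)) = σ(3) = 3, σ(τ(3)) = σ(1) = 0, σ(τ(4)) = σ(2) = 2, σ(τ(5)) = σ(6) = 6, σ(τ(6)) = σ(5) = 7, σ(τ(7)) = σ(0) = 4.
Hence σ ∘ τ = [1 5 3 0 2 6 7 4].

1 5 3 0 2 6 7 4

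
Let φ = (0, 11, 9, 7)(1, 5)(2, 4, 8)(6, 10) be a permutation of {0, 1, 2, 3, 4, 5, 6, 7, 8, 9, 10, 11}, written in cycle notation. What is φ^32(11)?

11 lies in the 4-cycle (0, 11, 9, 7).
Powers repeat with period 4 on this cycle, and 32 mod 4 = 0, so φ^32(11) = φ^0(11).
So φ^32(11) = 11.

11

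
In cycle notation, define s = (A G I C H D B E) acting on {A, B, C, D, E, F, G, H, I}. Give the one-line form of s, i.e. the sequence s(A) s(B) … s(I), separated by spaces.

G E H B A F I D C

Reading each image from the cycles: A→G, B→E, C→H, D→B, E→A, F→F, G→I, H→D, I→C.
So the one-line form is G E H B A F I D C.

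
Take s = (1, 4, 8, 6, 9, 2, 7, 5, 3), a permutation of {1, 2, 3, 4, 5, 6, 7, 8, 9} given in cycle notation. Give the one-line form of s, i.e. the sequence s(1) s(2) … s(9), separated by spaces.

4 7 1 8 3 9 5 6 2

Each element maps to the next entry in its cycle (wrapping to the front): 1↦4, 2↦7, 3↦1, 4↦8, 5↦3, 6↦9, 7↦5, 8↦6, 9↦2.
Listing these in domain order gives 4 7 1 8 3 9 5 6 2.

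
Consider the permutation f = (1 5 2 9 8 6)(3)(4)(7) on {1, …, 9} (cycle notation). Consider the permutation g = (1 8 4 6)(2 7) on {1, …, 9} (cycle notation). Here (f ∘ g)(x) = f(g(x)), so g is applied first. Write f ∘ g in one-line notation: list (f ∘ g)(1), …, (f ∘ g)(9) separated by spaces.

For each element, apply g then f: 1 → 8 → 6; 2 → 7 → 7; 3 → 3 → 3; 4 → 6 → 1; 5 → 5 → 2; 6 → 1 → 5; 7 → 2 → 9; 8 → 4 → 4; 9 → 9 → 8.
Collecting the images, f ∘ g = [6 7 3 1 2 5 9 4 8].

6 7 3 1 2 5 9 4 8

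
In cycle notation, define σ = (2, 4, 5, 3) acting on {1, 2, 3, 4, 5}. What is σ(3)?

2

In the cycle (2, 4, 5, 3), 3 is followed by 2, so σ(3) = 2.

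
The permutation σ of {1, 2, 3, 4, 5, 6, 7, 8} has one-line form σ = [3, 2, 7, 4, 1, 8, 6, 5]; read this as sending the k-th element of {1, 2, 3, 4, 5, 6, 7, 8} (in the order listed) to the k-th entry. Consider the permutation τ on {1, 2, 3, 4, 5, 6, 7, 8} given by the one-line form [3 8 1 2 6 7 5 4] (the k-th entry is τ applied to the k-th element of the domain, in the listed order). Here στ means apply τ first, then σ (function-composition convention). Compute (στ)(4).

(στ)(4) = σ(τ(4)). τ(4) = 2, then σ(2) = 2. So (στ)(4) = 2.

2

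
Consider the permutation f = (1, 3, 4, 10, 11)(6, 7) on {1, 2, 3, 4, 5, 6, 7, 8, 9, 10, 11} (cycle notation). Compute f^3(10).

3

10 lies in the 5-cycle (1, 3, 4, 10, 11).
Stepping 3 places around the cycle: 10 → 11 → 1 → 3.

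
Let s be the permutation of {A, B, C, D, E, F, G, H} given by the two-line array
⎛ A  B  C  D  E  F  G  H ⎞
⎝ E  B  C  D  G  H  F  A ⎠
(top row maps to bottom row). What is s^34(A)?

Tracing A → E → … returns to A after 5 steps, so A lies in a 5-cycle (A, E, G, F, H).
Since the cycle has length 5, s^34 acts on it the same as s^4 (34 mod 5 = 4).
Stepping 4 places around the cycle: A → E → G → F → H.

H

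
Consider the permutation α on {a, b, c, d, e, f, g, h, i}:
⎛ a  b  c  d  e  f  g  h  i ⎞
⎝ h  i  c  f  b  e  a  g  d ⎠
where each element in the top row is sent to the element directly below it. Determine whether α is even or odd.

In disjoint-cycle form the cycle lengths are 5, 3, 1.
A cycle is odd iff its length is even; α has 0 even-length cycles, so sgn(α) = (−1)^0 and α is even.

even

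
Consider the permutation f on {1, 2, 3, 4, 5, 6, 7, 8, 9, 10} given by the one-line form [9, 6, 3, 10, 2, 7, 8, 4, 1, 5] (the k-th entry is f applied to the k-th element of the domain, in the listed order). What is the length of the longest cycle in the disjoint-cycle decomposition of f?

7

Decomposing into disjoint cycles gives (1, 9)(2, 6, 7, 8, 4, 10, 5); the longest has length 7.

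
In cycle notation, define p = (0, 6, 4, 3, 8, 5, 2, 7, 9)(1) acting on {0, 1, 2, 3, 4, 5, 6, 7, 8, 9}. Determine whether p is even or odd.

The cycle lengths are 9, 1.
A cycle of length ℓ contributes ℓ−1 transpositions, so p is a product of 8 transpositions — even.

even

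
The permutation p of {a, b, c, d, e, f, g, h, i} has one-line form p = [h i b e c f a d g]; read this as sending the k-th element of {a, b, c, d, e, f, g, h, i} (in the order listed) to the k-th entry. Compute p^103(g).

Tracing g → a → … returns to g after 8 steps, so g lies in an 8-cycle (a h d e c b i g).
Powers repeat with period 8 on this cycle, and 103 mod 8 = 7, so p^103(g) = p^7(g).
Advancing 7 steps from g: g → a → h → d → e → c → b → i.

i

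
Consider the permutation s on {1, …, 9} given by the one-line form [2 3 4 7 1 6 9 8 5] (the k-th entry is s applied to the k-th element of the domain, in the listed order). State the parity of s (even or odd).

even

In disjoint-cycle form the cycle lengths are 7, 1, 1.
A cycle of length ℓ contributes ℓ−1 transpositions, so s is a product of 6 transpositions — even.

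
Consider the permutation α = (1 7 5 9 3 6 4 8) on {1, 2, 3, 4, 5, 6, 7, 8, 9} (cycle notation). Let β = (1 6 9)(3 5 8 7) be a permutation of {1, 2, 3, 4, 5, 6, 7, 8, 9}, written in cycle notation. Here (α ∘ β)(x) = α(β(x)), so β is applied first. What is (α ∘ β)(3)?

(α ∘ β)(3) = α(β(3)). β(3) = 5, then α(5) = 9. So (α ∘ β)(3) = 9.

9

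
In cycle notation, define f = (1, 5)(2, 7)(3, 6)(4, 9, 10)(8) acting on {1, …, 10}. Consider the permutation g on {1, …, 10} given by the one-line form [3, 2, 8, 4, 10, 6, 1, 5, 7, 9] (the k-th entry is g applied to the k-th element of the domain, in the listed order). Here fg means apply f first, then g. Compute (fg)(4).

7

(fg)(4) = g(f(4)). f(4) = 9, then g(9) = 7. So (fg)(4) = 7.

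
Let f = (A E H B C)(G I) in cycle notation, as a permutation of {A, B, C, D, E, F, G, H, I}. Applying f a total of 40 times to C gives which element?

C lies in the 5-cycle (A E H B C).
Powers repeat with period 5 on this cycle, and 40 mod 5 = 0, so f^40(C) = f^0(C).
So f^40(C) = C.

C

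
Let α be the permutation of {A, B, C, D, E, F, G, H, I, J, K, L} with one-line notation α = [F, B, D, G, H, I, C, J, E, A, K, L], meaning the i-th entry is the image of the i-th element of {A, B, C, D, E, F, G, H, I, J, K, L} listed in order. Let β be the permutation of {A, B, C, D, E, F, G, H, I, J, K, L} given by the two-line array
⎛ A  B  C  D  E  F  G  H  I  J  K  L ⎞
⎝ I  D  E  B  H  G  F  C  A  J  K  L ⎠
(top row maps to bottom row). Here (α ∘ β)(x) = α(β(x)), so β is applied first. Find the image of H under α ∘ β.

D

First apply β: β(H) = C, then α(C) = D. Thus (α ∘ β)(H) = D.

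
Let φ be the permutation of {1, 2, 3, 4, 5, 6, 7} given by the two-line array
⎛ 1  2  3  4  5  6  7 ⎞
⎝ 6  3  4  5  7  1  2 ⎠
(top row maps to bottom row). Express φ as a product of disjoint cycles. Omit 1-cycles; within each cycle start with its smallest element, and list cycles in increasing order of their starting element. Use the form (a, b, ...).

(1, 6)(2, 3, 4, 5, 7)

Iterating φ from 1 gives 1 → 6 → 1; that is the 2-cycle (1, 6).
Continuing from each remaining unvisited element yields (1, 6)(2, 3, 4, 5, 7).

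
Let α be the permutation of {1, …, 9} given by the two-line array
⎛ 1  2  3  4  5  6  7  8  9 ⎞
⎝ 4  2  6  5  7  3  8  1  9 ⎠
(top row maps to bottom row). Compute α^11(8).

1

Tracing 8 → 1 → … returns to 8 after 5 steps, so 8 lies in a 5-cycle (1 4 5 7 8).
Powers repeat with period 5 on this cycle, and 11 mod 5 = 1, so α^11(8) = α^1(8).
Stepping 1 place around the cycle: 8 → 1.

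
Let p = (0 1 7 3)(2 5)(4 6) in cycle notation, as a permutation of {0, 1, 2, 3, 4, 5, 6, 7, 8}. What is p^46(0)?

7

0 lies in the 4-cycle (0 1 7 3).
Powers repeat with period 4 on this cycle, and 46 mod 4 = 2, so p^46(0) = p^2(0).
Stepping 2 places around the cycle: 0 → 1 → 7.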